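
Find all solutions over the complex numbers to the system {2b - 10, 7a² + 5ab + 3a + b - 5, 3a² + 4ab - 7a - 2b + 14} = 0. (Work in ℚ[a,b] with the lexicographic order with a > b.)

Compute a lex Gröbner basis by Buchberger's algorithm.
f_1 = 2b - 10, LT = b.
f_2 = 7a² + 5ab + 3a + b - 5, LT = a².
f_3 = 3a² + 4ab - 7a - 2b + 14, LT = a².

S(f_1,f_2): leading monomials are coprime, so the S-polynomial reduces to 0 (Buchberger's first criterion).
S(f_1,f_3): leading monomials are coprime, so the S-polynomial reduces to 0 (Buchberger's first criterion).
S(f_2,f_3): lcm = a². S = -13/21ab + 58/21a + 17/21b - 113/21.
  leading term ab: subtract (-13/42a)·f_1 from -13/21ab + 58/21a + 17/21b - 113/21 → -⅓a + 17/21b - 113/21
  leading term a: no divisor's leading term divides it; move -⅓a to the remainder.
  leading term b: subtract (17/42)·f_1 from 17/21b - 113/21 → -4/3
  leading term 1: no divisor's leading term divides it; move -4/3 to the remainder.
  remainder -⅓a - 4/3 ≠ 0; add h_4 = -⅓a - 4/3 to the basis.

S(f_1,h_4): leading monomials are coprime, so the S-polynomial reduces to 0 (Buchberger's first criterion).
S(f_2,h_4): lcm = a². S = 5/7ab - 25/7a + 1/7b - 5/7.
  leading term ab: subtract (5/14a)·f_1 from 5/7ab - 25/7a + 1/7b - 5/7 → 1/7b - 5/7
  leading term b: subtract (1/14)·f_1 from 1/7b - 5/7 → 0
  remainder 0.

S(f_3,h_4): lcm = a². S = 4/3ab - 19/3a - ⅔b + 14/3.
  leading term ab: subtract (⅔a)·f_1 from 4/3ab - 19/3a - ⅔b + 14/3 → ⅓a - ⅔b + 14/3
  leading term a: subtract (-1)·h_4 from ⅓a - ⅔b + 14/3 → -⅔b + 10/3
  leading term b: subtract (-⅓)·f_1 from -⅔b + 10/3 → 0
  remainder 0.

Every S-polynomial of the final basis reduces to 0, so we have a Gröbner basis.
Inter-reduce: drop elements whose leading term is divisible by another's, tail-reduce, and make monic.
Reduced Gröbner basis: {a + 4, b - 5}.

Elimination: the polynomial b - 5 lies in the elimination ideal for b, so b ∈ {5}. For each such b, the remaining basis elements (now univariate) give the rest of the solution.
  b = 5: the earlier basis element becomes a + 4 = 0, giving a = -4 — point (-4, 5).
Each listed point satisfies every original equation (direct substitution).

{(-4, 5)}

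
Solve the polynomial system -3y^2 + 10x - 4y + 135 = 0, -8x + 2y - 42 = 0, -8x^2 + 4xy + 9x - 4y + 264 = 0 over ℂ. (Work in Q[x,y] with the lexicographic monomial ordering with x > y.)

Compute a lex Gröbner basis by Buchberger's algorithm.
f_1 = 10x - 3y^2 - 4y + 135, LT = x.
f_2 = -8x + 2y - 42, LT = x.
f_3 = -8x^2 + 4xy + 9x - 4y + 264, LT = x^2.

S(f_1,f_2): lcm = x. S = -3/10y^2 - 3/20y + 33/4.
  reduce S modulo (f_1, f_2, f_3):
  remainder -3/10y^2 - 3/20y + 33/4 ≠ 0; add h_4 = -3/10y^2 - 3/20y + 33/4 to the basis.

S(f_1,f_3): lcm = x^2. S = -3/10xy^2 + 1/10xy + 117/8x - 1/2y + 33.
  reduce S modulo (f_1, f_2, f_3, h_4):
  remainder -1/4y + 5/4 ≠ 0; add h_5 = -1/4y + 5/4 to the basis.

The other S-polynomials (S(f_2,f_3), S(f_1,h_4), S(f_2,h_4), S(f_3,h_4), S(f_1,h_5), S(f_2,h_5), S(f_3,h_5), S(h_4,h_5)) all reduce to 0 modulo the current basis, so we have a Gröbner basis.
Inter-reduce: drop elements whose leading term is divisible by another's, tail-reduce, and make monic.
Reduced Gröbner basis: {x + 4, y - 5}.

Elimination: the polynomial y - 5 lies in the elimination ideal for y, so y ∈ {5}. For each such y, the remaining basis elements (now univariate) give the rest of the solution.
  y = 5: the earlier basis element becomes x + 4 = 0, giving x = -4 — point (-4, 5).
Zero-dimensionality of the ideal guarantees finitely many solutions over ℂ.

{(-4, 5)}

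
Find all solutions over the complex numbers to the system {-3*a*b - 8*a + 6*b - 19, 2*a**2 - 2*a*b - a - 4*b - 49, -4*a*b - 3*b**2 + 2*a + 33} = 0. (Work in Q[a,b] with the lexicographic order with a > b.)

{(-5, -1)}

Compute a lex Gröbner basis by Buchberger's algorithm.
f_1 = -3*a*b - 8*a + 6*b - 19, LT = a*b.
f_2 = 2*a**2 - 2*a*b - a - 4*b - 49, LT = a**2.
f_3 = -4*a*b + 2*a - 3*b**2 + 33, LT = a*b.

S(f_1,f_2): lcm = a**2*b. S = 8/3*a**2 + a*b**2 - 3/2*a*b + 19/3*a + 2*b**2 + 49/2*b.
  leading term a**2: subtract (4/3)·f_2 from 8/3*a**2 + a*b**2 - 3/2*a*b + 19/3*a + 2*b**2 + 49/2*b → a*b**2 + 7/6*a*b + 23/3*a + 2*b**2 + 179/6*b + 196/3
  leading term a*b**2: subtract (-1/3*b)·f_1 from a*b**2 + 7/6*a*b + 23/3*a + 2*b**2 + 179/6*b + 196/3 → -3/2*a*b + 23/3*a + 4*b**2 + 47/2*b + 196/3
  leading term a*b: subtract (1/2)·f_1 from -3/2*a*b + 23/3*a + 4*b**2 + 47/2*b + 196/3 → 35/3*a + 4*b**2 + 41/2*b + 449/6
  leading term a: no divisor's leading term divides it; move 35/3*a to the remainder.
  leading term b**2: no divisor's leading term divides it; move 4*b**2 to the remainder.
  leading term b: no divisor's leading term divides it; move 41/2*b to the remainder.
  leading term 1: no divisor's leading term divides it; move 449/6 to the remainder.
  remainder 35/3*a + 4*b**2 + 41/2*b + 449/6 ≠ 0; add h_4 = 35/3*a + 4*b**2 + 41/2*b + 449/6 to the basis.

S(f_1,f_3): lcm = a*b. S = 19/6*a - 3/4*b**2 - 2*b + 175/12.
  leading term a: subtract (19/70)·h_4 from 19/6*a - 3/4*b**2 - 2*b + 175/12 → -257/140*b**2 - 1059/140*b - 401/70
  leading term b**2: no divisor's leading term divides it; move -257/140*b**2 to the remainder.
  leading term b: no divisor's leading term divides it; move -1059/140*b to the remainder.
  leading term 1: no divisor's leading term divides it; move -401/70 to the remainder.
  remainder -257/140*b**2 - 1059/140*b - 401/70 ≠ 0; add h_5 = -257/140*b**2 - 1059/140*b - 401/70 to the basis.

S(f_2,f_3): lcm = a**2*b. S = 1/2*a**2 - 7/4*a*b**2 - 1/2*a*b + 33/4*a - 2*b**2 - 49/2*b.
  leading term a**2: subtract (1/4)·f_2 from 1/2*a**2 - 7/4*a*b**2 - 1/2*a*b + 33/4*a - 2*b**2 - 49/2*b → -7/4*a*b**2 + 17/2*a - 2*b**2 - 47/2*b + 49/4
  leading term a*b**2: subtract (7/12*b)·f_1 from -7/4*a*b**2 + 17/2*a - 2*b**2 - 47/2*b + 49/4 → 14/3*a*b + 17/2*a - 11/2*b**2 - 149/12*b + 49/4
  leading term a*b: subtract (-14/9)·f_1 from 14/3*a*b + 17/2*a - 11/2*b**2 - 149/12*b + 49/4 → -71/18*a - 11/2*b**2 - 37/12*b - 623/36
  leading term a: subtract (-71/210)·h_4 from -71/18*a - 11/2*b**2 - 37/12*b - 623/36 → -871/210*b**2 + 404/105*b + 1679/210
  leading term b**2: subtract (1742/771)·h_5 from -871/210*b**2 + 404/105*b + 1679/210 → 32287/1542*b + 32287/1542
  leading term b: no divisor's leading term divides it; move 32287/1542*b to the remainder.
  leading term 1: no divisor's leading term divides it; move 32287/1542 to the remainder.
  remainder 32287/1542*b + 32287/1542 ≠ 0; add h_6 = 32287/1542*b + 32287/1542 to the basis.

The other S-polynomials (S(f_1,h_4), S(f_2,h_4), S(f_3,h_4), S(f_1,h_5), S(f_2,h_5), S(f_3,h_5), S(h_4,h_5), S(f_1,h_6), S(f_2,h_6), S(f_3,h_6), S(h_4,h_6), S(h_5,h_6)) all reduce to 0 modulo the current basis, so we have a Gröbner basis.
Inter-reduce: drop elements whose leading term is divisible by another's, tail-reduce, and make monic.
Reduced Gröbner basis: {a + 5, b + 1}.

Elimination: the polynomial b + 1 lies in the elimination ideal for b, so b ∈ {-1}. For each such b, the remaining basis elements (now univariate) give the rest of the solution.
  b = -1: the earlier basis element becomes a + 5 = 0, giving a = -5 — point (-5, -1).
Check: every point annihilates each of the original generators.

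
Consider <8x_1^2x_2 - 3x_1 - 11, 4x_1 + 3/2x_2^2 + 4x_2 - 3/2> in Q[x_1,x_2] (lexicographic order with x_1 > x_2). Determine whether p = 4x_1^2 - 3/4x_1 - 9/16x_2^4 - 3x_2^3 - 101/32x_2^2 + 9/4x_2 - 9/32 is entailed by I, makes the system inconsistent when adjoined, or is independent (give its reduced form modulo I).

4x_1^2 - 3/4x_1 - 9/16x_2^4 - 3x_2^3 - 101/32x_2^2 + 9/4x_2 - 9/32 lies in I (it reduces to 0).

First compute the reduced Gröbner basis of I by Buchberger's algorithm.
f_1 = 8x_1^2x_2 - 3x_1 - 11, LT = x_1^2x_2.
f_2 = 4x_1 + 3/2x_2^2 + 4x_2 - 3/2, LT = x_1.

S(f_1,f_2): lcm = x_1^2x_2. S = -3/8x_1x_2^3 - x_1x_2^2 + 3/8x_1x_2 - 3/8x_1 - 11/8.
  leading term x_1x_2^3: subtract (-3/32x_2^3)·f_2 from -3/8x_1x_2^3 - x_1x_2^2 + 3/8x_1x_2 - 3/8x_1 - 11/8 → -x_1x_2^2 + 3/8x_1x_2 - 3/8x_1 + 9/64x_2^5 + 3/8x_2^4 - 9/64x_2^3 - 11/8
  leading term x_1x_2^2: subtract (-1/4x_2^2)·f_2 from -x_1x_2^2 + 3/8x_1x_2 - 3/8x_1 + 9/64x_2^5 + 3/8x_2^4 - 9/64x_2^3 - 11/8 → 3/8x_1x_2 - 3/8x_1 + 9/64x_2^5 + 3/4x_2^4 + 55/64x_2^3 - 3/8x_2^2 - 11/8
  leading term x_1x_2: subtract (3/32x_2)·f_2 from 3/8x_1x_2 - 3/8x_1 + 9/64x_2^5 + 3/4x_2^4 + 55/64x_2^3 - 3/8x_2^2 - 11/8 → -3/8x_1 + 9/64x_2^5 + 3/4x_2^4 + 23/32x_2^3 - 3/4x_2^2 + 9/64x_2 - 11/8
  leading term x_1: subtract (-3/32)·f_2 from -3/8x_1 + 9/64x_2^5 + 3/4x_2^4 + 23/32x_2^3 - 3/4x_2^2 + 9/64x_2 - 11/8 → 9/64x_2^5 + 3/4x_2^4 + 23/32x_2^3 - 39/64x_2^2 + 33/64x_2 - 97/64
  leading term x_2^5: no divisor's leading term divides it; move 9/64x_2^5 to the remainder.
  leading term x_2^4: no divisor's leading term divides it; move 3/4x_2^4 to the remainder.
  leading term x_2^3: no divisor's leading term divides it; move 23/32x_2^3 to the remainder.
  leading term x_2^2: no divisor's leading term divides it; move -39/64x_2^2 to the remainder.
  leading term x_2: no divisor's leading term divides it; move 33/64x_2 to the remainder.
  leading term 1: no divisor's leading term divides it; move -97/64 to the remainder.
  remainder 9/64x_2^5 + 3/4x_2^4 + 23/32x_2^3 - 39/64x_2^2 + 33/64x_2 - 97/64 ≠ 0; add h_3 = 9/64x_2^5 + 3/4x_2^4 + 23/32x_2^3 - 39/64x_2^2 + 33/64x_2 - 97/64 to the basis.

S(f_1,h_3): lcm = x_1^2x_2^5. S = -16/3x_1^2x_2^4 - 46/9x_1^2x_2^3 + 13/3x_1^2x_2^2 - 11/3x_1^2x_2 + 97/9x_1^2 - 3/8x_1x_2^4 - 11/8x_2^4.
  leading term x_1^2x_2^4: subtract (-2/3x_2^3)·f_1 from -16/3x_1^2x_2^4 - 46/9x_1^2x_2^3 + 13/3x_1^2x_2^2 - 11/3x_1^2x_2 + 97/9x_1^2 - 3/8x_1x_2^4 - 11/8x_2^4 → -46/9x_1^2x_2^3 + 13/3x_1^2x_2^2 - 11/3x_1^2x_2 + 97/9x_1^2 - 3/8x_1x_2^4 - 2x_1x_2^3 - 11/8x_2^4 - 22/3x_2^3
  leading term x_1^2x_2^3: subtract (-23/36x_2^2)·f_1 from -46/9x_1^2x_2^3 + 13/3x_1^2x_2^2 - 11/3x_1^2x_2 + 97/9x_1^2 - 3/8x_1x_2^4 - 2x_1x_2^3 - 11/8x_2^4 - 22/3x_2^3 → 13/3x_1^2x_2^2 - 11/3x_1^2x_2 + 97/9x_1^2 - 3/8x_1x_2^4 - 2x_1x_2^3 - 23/12x_1x_2^2 - 11/8x_2^4 - 22/3x_2^3 - 253/36x_2^2
  leading term x_1^2x_2^2: subtract (13/24x_2)·f_1 from 13/3x_1^2x_2^2 - 11/3x_1^2x_2 + 97/9x_1^2 - 3/8x_1x_2^4 - 2x_1x_2^3 - 23/12x_1x_2^2 - 11/8x_2^4 - 22/3x_2^3 - 253/36x_2^2 → -11/3x_1^2x_2 + 97/9x_1^2 - 3/8x_1x_2^4 - 2x_1x_2^3 - 23/12x_1x_2^2 + 13/8x_1x_2 - 11/8x_2^4 - 22/3x_2^3 - 253/36x_2^2 + 143/24x_2
  leading term x_1^2x_2: subtract (-11/24)·f_1 from -11/3x_1^2x_2 + 97/9x_1^2 - 3/8x_1x_2^4 - 2x_1x_2^3 - 23/12x_1x_2^2 + 13/8x_1x_2 - 11/8x_2^4 - 22/3x_2^3 - 253/36x_2^2 + 143/24x_2 → 97/9x_1^2 - 3/8x_1x_2^4 - 2x_1x_2^3 - 23/12x_1x_2^2 + 13/8x_1x_2 - 11/8x_1 - 11/8x_2^4 - 22/3x_2^3 - 253/36x_2^2 + 143/24x_2 - 121/24
  leading term x_1^2: subtract (97/36x_1)·f_2 from 97/9x_1^2 - 3/8x_1x_2^4 - 2x_1x_2^3 - 23/12x_1x_2^2 + 13/8x_1x_2 - 11/8x_1 - 11/8x_2^4 - 22/3x_2^3 - 253/36x_2^2 + 143/24x_2 - 121/24 → -3/8x_1x_2^4 - 2x_1x_2^3 - 143/24x_1x_2^2 - 659/72x_1x_2 + 8/3x_1 - 11/8x_2^4 - 22/3x_2^3 - 253/36x_2^2 + 143/24x_2 - 121/24
  leading term x_1x_2^4: subtract (-3/32x_2^4)·f_2 from -3/8x_1x_2^4 - 2x_1x_2^3 - 143/24x_1x_2^2 - 659/72x_1x_2 + 8/3x_1 - 11/8x_2^4 - 22/3x_2^3 - 253/36x_2^2 + 143/24x_2 - 121/24 → -2x_1x_2^3 - 143/24x_1x_2^2 - 659/72x_1x_2 + 8/3x_1 + 9/64x_2^6 + 3/8x_2^5 - 97/64x_2^4 - 22/3x_2^3 - 253/36x_2^2 + 143/24x_2 - 121/24
  leading term x_1x_2^3: subtract (-1/2x_2^3)·f_2 from -2x_1x_2^3 - 143/24x_1x_2^2 - 659/72x_1x_2 + 8/3x_1 + 9/64x_2^6 + 3/8x_2^5 - 97/64x_2^4 - 22/3x_2^3 - 253/36x_2^2 + 143/24x_2 - 121/24 → -143/24x_1x_2^2 - 659/72x_1x_2 + 8/3x_1 + 9/64x_2^6 + 9/8x_2^5 + 31/64x_2^4 - 97/12x_2^3 - 253/36x_2^2 + 143/24x_2 - 121/24
  leading term x_1x_2^2: subtract (-143/96x_2^2)·f_2 from -143/24x_1x_2^2 - 659/72x_1x_2 + 8/3x_1 + 9/64x_2^6 + 9/8x_2^5 + 31/64x_2^4 - 97/12x_2^3 - 253/36x_2^2 + 143/24x_2 - 121/24 → -659/72x_1x_2 + 8/3x_1 + 9/64x_2^6 + 9/8x_2^5 + 87/32x_2^4 - 17/8x_2^3 - 5335/576x_2^2 + 143/24x_2 - 121/24
  leading term x_1x_2: subtract (-659/288x_2)·f_2 from -659/72x_1x_2 + 8/3x_1 + 9/64x_2^6 + 9/8x_2^5 + 87/32x_2^4 - 17/8x_2^3 - 5335/576x_2^2 + 143/24x_2 - 121/24 → 8/3x_1 + 9/64x_2^6 + 9/8x_2^5 + 87/32x_2^4 + 251/192x_2^3 - 7/64x_2^2 + 485/192x_2 - 121/24
  leading term x_1: subtract (2/3)·f_2 from 8/3x_1 + 9/64x_2^6 + 9/8x_2^5 + 87/32x_2^4 + 251/192x_2^3 - 7/64x_2^2 + 485/192x_2 - 121/24 → 9/64x_2^6 + 9/8x_2^5 + 87/32x_2^4 + 251/192x_2^3 - 71/64x_2^2 - 9/64x_2 - 97/24
  leading term x_2^6: subtract (x_2)·h_3 from 9/64x_2^6 + 9/8x_2^5 + 87/32x_2^4 + 251/192x_2^3 - 71/64x_2^2 - 9/64x_2 - 97/24 → 3/8x_2^5 + 2x_2^4 + 23/12x_2^3 - 13/8x_2^2 + 11/8x_2 - 97/24
  leading term x_2^5: subtract (8/3)·h_3 from 3/8x_2^5 + 2x_2^4 + 23/12x_2^3 - 13/8x_2^2 + 11/8x_2 - 97/24 → 0
  remainder 0.

S(f_2,h_3): leading monomials are coprime, so the S-polynomial reduces to 0 (Buchberger's first criterion).
Every S-polynomial of the final basis reduces to 0, so we have a Gröbner basis.
Inter-reduce: drop elements whose leading term is divisible by another's, tail-reduce, and make monic.
Reduced Gröbner basis: {x_1 + 3/8x_2^2 + x_2 - 3/8, x_2^5 + 16/3x_2^4 + 46/9x_2^3 - 13/3x_2^2 + 11/3x_2 - 97/9}.
Label its elements g_1 = x_1 + 3/8x_2^2 + x_2 - 3/8, g_2 = x_2^5 + 16/3x_2^4 + 46/9x_2^3 - 13/3x_2^2 + 11/3x_2 - 97/9.

Reduce p = 4x_1^2 - 3/4x_1 - 9/16x_2^4 - 3x_2^3 - 101/32x_2^2 + 9/4x_2 - 9/32 modulo G:
  leading term x_1^2: subtract (4x_1)·g_1 from 4x_1^2 - 3/4x_1 - 9/16x_2^4 - 3x_2^3 - 101/32x_2^2 + 9/4x_2 - 9/32 → -3/2x_1x_2^2 - 4x_1x_2 + 3/4x_1 - 9/16x_2^4 - 3x_2^3 - 101/32x_2^2 + 9/4x_2 - 9/32
  leading term x_1x_2^2: subtract (-3/2x_2^2)·g_1 from -3/2x_1x_2^2 - 4x_1x_2 + 3/4x_1 - 9/16x_2^4 - 3x_2^3 - 101/32x_2^2 + 9/4x_2 - 9/32 → -4x_1x_2 + 3/4x_1 - 3/2x_2^3 - 119/32x_2^2 + 9/4x_2 - 9/32
  leading term x_1x_2: subtract (-4x_2)·g_1 from -4x_1x_2 + 3/4x_1 - 3/2x_2^3 - 119/32x_2^2 + 9/4x_2 - 9/32 → 3/4x_1 + 9/32x_2^2 + 3/4x_2 - 9/32
  leading term x_1: subtract (3/4)·g_1 from 3/4x_1 + 9/32x_2^2 + 3/4x_2 - 9/32 → 0
  normal form = 0.
Since the normal form is 0, p ∈ I.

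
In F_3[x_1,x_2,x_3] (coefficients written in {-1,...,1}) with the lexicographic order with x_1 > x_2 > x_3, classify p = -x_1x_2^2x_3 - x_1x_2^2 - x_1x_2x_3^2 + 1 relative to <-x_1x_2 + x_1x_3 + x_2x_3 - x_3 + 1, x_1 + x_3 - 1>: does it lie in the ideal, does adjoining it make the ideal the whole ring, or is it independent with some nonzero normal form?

First compute the reduced Gröbner basis of I by Buchberger's algorithm.
f_1 = -x_1x_2 + x_1x_3 + x_2x_3 - x_3 + 1, LT = x_1x_2.
f_2 = x_1 + x_3 - 1, LT = x_1.

S(f_1,f_2): lcm = x_1x_2. S = -x_1x_3 + x_2x_3 + x_2 + x_3 - 1.
  leading term x_1x_3: subtract (-x_3)·f_2 from -x_1x_3 + x_2x_3 + x_2 + x_3 - 1 → x_2x_3 + x_2 + x_3^2 - 1
  leading term x_2x_3: no divisor's leading term divides it; move x_2x_3 to the remainder.
  leading term x_2: no divisor's leading term divides it; move x_2 to the remainder.
  leading term x_3^2: no divisor's leading term divides it; move x_3^2 to the remainder.
  leading term 1: no divisor's leading term divides it; move -1 to the remainder.
  remainder x_2x_3 + x_2 + x_3^2 - 1 ≠ 0; add h_3 = x_2x_3 + x_2 + x_3^2 - 1 to the basis.

S(f_1,h_3): lcm = x_1x_2x_3. S = -x_1x_2 + x_1x_3^2 + x_1 - x_2x_3^2 + x_3^2 - x_3.
  leading term x_1x_2: subtract (1)·f_1 from -x_1x_2 + x_1x_3^2 + x_1 - x_2x_3^2 + x_3^2 - x_3 → x_1x_3^2 - x_1x_3 + x_1 - x_2x_3^2 - x_2x_3 + x_3^2 - 1
  leading term x_1x_3^2: subtract (x_3^2)·f_2 from x_1x_3^2 - x_1x_3 + x_1 - x_2x_3^2 - x_2x_3 + x_3^2 - 1 → -x_1x_3 + x_1 - x_2x_3^2 - x_2x_3 - x_3^3 - x_3^2 - 1
  leading term x_1x_3: subtract (-x_3)·f_2 from -x_1x_3 + x_1 - x_2x_3^2 - x_2x_3 - x_3^3 - x_3^2 - 1 → x_1 - x_2x_3^2 - x_2x_3 - x_3^3 - x_3 - 1
  leading term x_1: subtract (1)·f_2 from x_1 - x_2x_3^2 - x_2x_3 - x_3^3 - x_3 - 1 → -x_2x_3^2 - x_2x_3 - x_3^3 + x_3
  leading term x_2x_3^2: subtract (-x_3)·h_3 from -x_2x_3^2 - x_2x_3 - x_3^3 + x_3 → 0
  remainder 0.

S(f_2,h_3): leading monomials are coprime, so the S-polynomial reduces to 0 (Buchberger's first criterion).
Every S-polynomial of the final basis reduces to 0, so we have a Gröbner basis.
Inter-reduce: drop elements whose leading term is divisible by another's, tail-reduce, and make monic.
Reduced Gröbner basis: {x_1 + x_3 - 1, x_2x_3 + x_2 + x_3^2 - 1}.
Label its elements g_1 = x_1 + x_3 - 1, g_2 = x_2x_3 + x_2 + x_3^2 - 1.

Reduce p = -x_1x_2^2x_3 - x_1x_2^2 - x_1x_2x_3^2 + 1 modulo G:
  leading term x_1x_2^2x_3: subtract (-x_2^2x_3)·g_1 from -x_1x_2^2x_3 - x_1x_2^2 - x_1x_2x_3^2 + 1 → -x_1x_2^2 - x_1x_2x_3^2 + x_2^2x_3^2 - x_2^2x_3 + 1
  leading term x_1x_2^2: subtract (-x_2^2)·g_1 from -x_1x_2^2 - x_1x_2x_3^2 + x_2^2x_3^2 - x_2^2x_3 + 1 → -x_1x_2x_3^2 + x_2^2x_3^2 - x_2^2 + 1
  leading term x_1x_2x_3^2: subtract (-x_2x_3^2)·g_1 from -x_1x_2x_3^2 + x_2^2x_3^2 - x_2^2 + 1 → x_2^2x_3^2 - x_2^2 + x_2x_3^3 - x_2x_3^2 + 1
  leading term x_2^2x_3^2: subtract (x_2x_3)·g_2 from x_2^2x_3^2 - x_2^2 + x_2x_3^3 - x_2x_3^2 + 1 → -x_2^2x_3 - x_2^2 - x_2x_3^2 + x_2x_3 + 1
  leading term x_2^2x_3: subtract (-x_2)·g_2 from -x_2^2x_3 - x_2^2 - x_2x_3^2 + x_2x_3 + 1 → x_2x_3 - x_2 + 1
  leading term x_2x_3: subtract (1)·g_2 from x_2x_3 - x_2 + 1 → x_2 - x_3^2 - 1
  leading term x_2: no divisor's leading term divides it; move x_2 to the remainder.
  leading term x_3^2: no divisor's leading term divides it; move -x_3^2 to the remainder.
  leading term 1: no divisor's leading term divides it; move -1 to the remainder.
  normal form = x_2 - x_3^2 - 1.
The normal form is nonzero, so p ∉ I. Since p minus its normal form lies in I, I + (p) = I + (r) where r = x_2 - x_3^2 - 1; decide whether this ideal is the whole ring.
Run Buchberger on G together with r (pairs among the g_i already reduce to 0 since G is a Gröbner basis):
g_1 = x_1 + x_3 - 1, LT = x_1.
g_2 = x_2x_3 + x_2 + x_3^2 - 1, LT = x_2x_3.
r = x_2 - x_3^2 - 1, LT = x_2.

S(g_1,g_2): leading monomials are coprime, so the S-polynomial reduces to 0 (Buchberger's first criterion).
S(g_1,r): leading monomials are coprime, so the S-polynomial reduces to 0 (Buchberger's first criterion).
S(g_2,r): lcm = x_2x_3. S = x_2 + x_3^3 + x_3^2 + x_3 - 1.
  leading term x_2: subtract (1)·r from x_2 + x_3^3 + x_3^2 + x_3 - 1 → x_3^3 - x_3^2 + x_3
  leading term x_3^3: no divisor's leading term divides it; move x_3^3 to the remainder.
  leading term x_3^2: no divisor's leading term divides it; move -x_3^2 to the remainder.
  leading term x_3: no divisor's leading term divides it; move x_3 to the remainder.
  remainder x_3^3 - x_3^2 + x_3 ≠ 0; add m_4 = x_3^3 - x_3^2 + x_3 to the basis.

S(g_1,m_4): leading monomials are coprime, so the S-polynomial reduces to 0 (Buchberger's first criterion).
S(g_2,m_4): lcm = x_2x_3^3. S = -x_2x_3^2 - x_2x_3 + x_3^4 - x_3^2.
  leading term x_2x_3^2: subtract (-x_3)·g_2 from -x_2x_3^2 - x_2x_3 + x_3^4 - x_3^2 → x_3^4 + x_3^3 - x_3^2 - x_3
  leading term x_3^4: subtract (x_3)·m_4 from x_3^4 + x_3^3 - x_3^2 - x_3 → -x_3^3 + x_3^2 - x_3
  leading term x_3^3: subtract (-1)·m_4 from -x_3^3 + x_3^2 - x_3 → 0
  remainder 0.

S(r,m_4): leading monomials are coprime, so the S-polynomial reduces to 0 (Buchberger's first criterion).
Every S-polynomial of the final basis reduces to 0, so we have a Gröbner basis.
Inter-reduce: drop elements whose leading term is divisible by another's, tail-reduce, and make monic.
Reduced Gröbner basis: {x_1 + x_3 - 1, x_2 - x_3^2 - 1, x_3^3 - x_3^2 + x_3}.
The reduced Gröbner basis of I + (p) is {x_1 + x_3 - 1, x_2 - x_3^2 - 1, x_3^3 - x_3^2 + x_3} ≠ {1}, a proper ideal, so the enlarged system stays consistent: p is independent of I, with normal form x_2 - x_3^2 - 1.

-x_1x_2^2x_3 - x_1x_2^2 - x_1x_2x_3^2 + 1 is independent of I; its normal form modulo I is x_2 - x_3^2 - 1.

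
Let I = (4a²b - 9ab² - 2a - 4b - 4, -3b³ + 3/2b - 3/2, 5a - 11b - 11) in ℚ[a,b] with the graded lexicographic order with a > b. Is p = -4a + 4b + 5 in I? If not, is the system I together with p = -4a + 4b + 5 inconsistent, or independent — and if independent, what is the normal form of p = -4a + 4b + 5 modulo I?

Adjoining -4a + 4b + 5 makes the ideal the whole ring: the system is inconsistent.

First compute the reduced Gröbner basis of I by Buchberger's algorithm.
f_1 = 4a²b - 9ab² - 2a - 4b - 4, LT = a²b.
f_2 = -3b³ + 3/2b - 3/2, LT = b³.
f_3 = 5a - 11b - 11, LT = a.

S(f_1,f_2): lcm = a²b³. S = -9/4ab⁴ + ½a²b - ½ab² - b³ - ½a² - b².
  leading term ab⁴: subtract (¾ab)·f_2 from -9/4ab⁴ + ½a²b - ½ab² - b³ - ½a² - b² → ½a²b - 13/8ab² - b³ - ½a² + 9/8ab - b²
  leading term a²b: subtract (⅛)·f_1 from ½a²b - 13/8ab² - b³ - ½a² + 9/8ab - b² → -½ab² - b³ - ½a² + 9/8ab - b² + ¼a + ½b + ½
  leading term ab²: subtract (-1/10b²)·f_3 from -½ab² - b³ - ½a² + 9/8ab - b² + ¼a + ½b + ½ → -21/10b³ - ½a² + 9/8ab - 21/10b² + ¼a + ½b + ½
  leading term b³: subtract (7/10)·f_2 from -21/10b³ - ½a² + 9/8ab - 21/10b² + ¼a + ½b + ½ → -½a² + 9/8ab - 21/10b² + ¼a - 11/20b + 31/20
  leading term a²: subtract (-1/10a)·f_3 from -½a² + 9/8ab - 21/10b² + ¼a - 11/20b + 31/20 → 1/40ab - 21/10b² - 17/20a - 11/20b + 31/20
  leading term ab: subtract (1/200b)·f_3 from 1/40ab - 21/10b² - 17/20a - 11/20b + 31/20 → -409/200b² - 17/20a - 99/200b + 31/20
  leading term b²: no divisor's leading term divides it; move -409/200b² to the remainder.
  leading term a: subtract (-17/100)·f_3 from -17/20a - 99/200b + 31/20 → -473/200b - 8/25
  leading term b: no divisor's leading term divides it; move -473/200b to the remainder.
  leading term 1: no divisor's leading term divides it; move -8/25 to the remainder.
  remainder -409/200b² - 473/200b - 8/25 ≠ 0; add h_4 = -409/200b² - 473/200b - 8/25 to the basis.

S(f_1,f_3): lcm = a²b. S = -1/20ab² + 11/5ab - ½a - b - 1.
  leading term ab²: subtract (-1/100b²)·f_3 from -1/20ab² + 11/5ab - ½a - b - 1 → -11/100b³ + 11/5ab - 11/100b² - ½a - b - 1
  leading term b³: subtract (11/300)·f_2 from -11/100b³ + 11/5ab - 11/100b² - ½a - b - 1 → 11/5ab - 11/100b² - ½a - 211/200b - 189/200
  leading term ab: subtract (11/25b)·f_3 from 11/5ab - 11/100b² - ½a - 211/200b - 189/200 → 473/100b² - ½a + 757/200b - 189/200
  leading term b²: subtract (-946/409)·h_4 from 473/100b² - ½a + 757/200b - 189/200 → -½a - 27569/16360b - 27569/16360
  leading term a: subtract (-1/10)·f_3 from -½a - 27569/16360b - 27569/16360 → -9113/3272b - 9113/3272
  leading term b: no divisor's leading term divides it; move -9113/3272b to the remainder.
  leading term 1: no divisor's leading term divides it; move -9113/3272 to the remainder.
  remainder -9113/3272b - 9113/3272 ≠ 0; add h_5 = -9113/3272b - 9113/3272 to the basis.

The other S-polynomials (S(f_2,f_3), S(f_1,h_4), S(f_2,h_4), S(f_3,h_4), S(f_1,h_5), S(f_2,h_5), S(f_3,h_5), S(h_4,h_5)) all reduce to 0 modulo the current basis, so we have a Gröbner basis.
Inter-reduce: drop elements whose leading term is divisible by another's, tail-reduce, and make monic.
Reduced Gröbner basis: {a, b + 1}.
Label its elements g_1 = a, g_2 = b + 1.

Reduce p = -4a + 4b + 5 modulo G:
  leading term a: subtract (-4)·g_1 from -4a + 4b + 5 → 4b + 5
  leading term b: subtract (4)·g_2 from 4b + 5 → 1
  leading term 1: no divisor's leading term divides it; move 1 to the remainder.
  normal form = 1.
The normal form is nonzero, so p ∉ I. Since p minus its normal form lies in I, I + (p) = I + (r) where r = 1; decide whether this ideal is the whole ring.
Here r = 1 is a nonzero constant, hence a unit: 1 ∈ I + (p), the Gröbner basis of I + (p) is {1}, and the enlarged system has no common solution — adjoining p is inconsistent.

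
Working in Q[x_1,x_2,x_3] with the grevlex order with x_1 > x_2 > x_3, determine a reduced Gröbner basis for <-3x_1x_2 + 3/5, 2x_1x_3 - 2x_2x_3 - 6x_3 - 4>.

G = {x_2^2x_3 + 3x_2x_3 + 2x_2 - 1/5x_3, x_1x_2 - 1/5, x_1x_3 - x_2x_3 - 3x_3 - 2}

f_1 = -3x_1x_2 + 3/5, LT = x_1x_2.
f_2 = 2x_1x_3 - 2x_2x_3 - 6x_3 - 4, LT = x_1x_3.

S(f_1,f_2): lcm = x_1x_2x_3. S = x_2^2x_3 + 3x_2x_3 + 2x_2 - 1/5x_3.
  leading term x_2^2x_3: no divisor's leading term divides it; move x_2^2x_3 to the remainder.
  leading term x_2x_3: no divisor's leading term divides it; move 3x_2x_3 to the remainder.
  leading term x_2: no divisor's leading term divides it; move 2x_2 to the remainder.
  leading term x_3: no divisor's leading term divides it; move -1/5x_3 to the remainder.
  remainder x_2^2x_3 + 3x_2x_3 + 2x_2 - 1/5x_3 ≠ 0; add g_3 = x_2^2x_3 + 3x_2x_3 + 2x_2 - 1/5x_3 to the basis.

The other S-polynomials (S(f_1,g_3), S(f_2,g_3)) all reduce to 0 modulo the current basis, so we have a Gröbner basis.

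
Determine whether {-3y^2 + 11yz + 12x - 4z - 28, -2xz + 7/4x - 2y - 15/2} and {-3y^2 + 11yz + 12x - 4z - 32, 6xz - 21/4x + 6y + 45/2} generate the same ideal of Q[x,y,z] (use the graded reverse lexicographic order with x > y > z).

No, the ideals differ.

Since reduced Gröbner bases are canonical representatives of ideals under a given ordering, it suffices to compute and compare them.
Buchberger on the first generating set:
f_1 = -3y^2 + 11yz + 12x - 4z - 28, LT = y^2.
f_2 = -2xz + 7/4x - 2y - 15/2, LT = xz.

S(f_1,f_2): leading monomials are coprime, so the S-polynomial reduces to 0 (Buchberger's first criterion).
Every S-polynomial of the final basis reduces to 0, so we have a Gröbner basis.
Inter-reduce: drop elements whose leading term is divisible by another's, tail-reduce, and make monic.
Reduced Gröbner basis: {y^2 - 11/3yz - 4x + 4/3z + 28/3, xz - 7/8x + y + 15/4}.

Buchberger on the second generating set:
h_1 = -3y^2 + 11yz + 12x - 4z - 32, LT = y^2.
h_2 = 6xz - 21/4x + 6y + 45/2, LT = xz.

S(h_1,h_2): leading monomials are coprime, so the S-polynomial reduces to 0 (Buchberger's first criterion).
Every S-polynomial of the final basis reduces to 0, so we have a Gröbner basis.
Inter-reduce: drop elements whose leading term is divisible by another's, tail-reduce, and make monic.
Reduced Gröbner basis: {y^2 - 11/3yz - 4x + 4/3z + 32/3, xz - 7/8x + y + 15/4}.

Since the reduced bases disagree, the two ideals are not the same.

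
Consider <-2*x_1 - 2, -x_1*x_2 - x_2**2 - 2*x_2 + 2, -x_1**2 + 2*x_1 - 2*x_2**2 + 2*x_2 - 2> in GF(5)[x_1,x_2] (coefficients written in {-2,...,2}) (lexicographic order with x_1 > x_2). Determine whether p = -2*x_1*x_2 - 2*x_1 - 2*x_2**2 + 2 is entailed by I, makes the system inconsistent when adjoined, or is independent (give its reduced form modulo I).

First compute the reduced Gröbner basis of I by Buchberger's algorithm.
f_1 = -2*x_1 - 2, LT = x_1.
f_2 = -x_1*x_2 - x_2**2 - 2*x_2 + 2, LT = x_1*x_2.
f_3 = -x_1**2 + 2*x_1 - 2*x_2**2 + 2*x_2 - 2, LT = x_1**2.

S(f_1,f_2): lcm = x_1*x_2. S = -x_2**2 - x_2 + 2.
  leading term x_2**2: no divisor's leading term divides it; move -x_2**2 to the remainder.
  leading term x_2: no divisor's leading term divides it; move -x_2 to the remainder.
  leading term 1: no divisor's leading term divides it; move 2 to the remainder.
  remainder -x_2**2 - x_2 + 2 ≠ 0; add h_4 = -x_2**2 - x_2 + 2 to the basis.

S(f_1,f_3): lcm = x_1**2. S = -2*x_1 - 2*x_2**2 + 2*x_2 - 2.
  leading term x_1: subtract (1)·f_1 from -2*x_1 - 2*x_2**2 + 2*x_2 - 2 → -2*x_2**2 + 2*x_2
  leading term x_2**2: subtract (2)·h_4 from -2*x_2**2 + 2*x_2 → -x_2 + 1
  leading term x_2: no divisor's leading term divides it; move -x_2 to the remainder.
  leading term 1: no divisor's leading term divides it; move 1 to the remainder.
  remainder -x_2 + 1 ≠ 0; add h_5 = -x_2 + 1 to the basis.

The other S-polynomials (S(f_2,f_3), S(f_1,h_4), S(f_2,h_4), S(f_3,h_4), S(f_1,h_5), S(f_2,h_5), S(f_3,h_5), S(h_4,h_5)) all reduce to 0 modulo the current basis, so we have a Gröbner basis.
Inter-reduce: drop elements whose leading term is divisible by another's, tail-reduce, and make monic.
Reduced Gröbner basis: {x_1 + 1, x_2 - 1}.
Label its elements g_1 = x_1 + 1, g_2 = x_2 - 1.

Reduce p = -2*x_1*x_2 - 2*x_1 - 2*x_2**2 + 2 modulo G:
  leading term x_1*x_2: subtract (-2*x_2)·g_1 from -2*x_1*x_2 - 2*x_1 - 2*x_2**2 + 2 → -2*x_1 - 2*x_2**2 + 2*x_2 + 2
  leading term x_1: subtract (-2)·g_1 from -2*x_1 - 2*x_2**2 + 2*x_2 + 2 → -2*x_2**2 + 2*x_2 - 1
  leading term x_2**2: subtract (-2*x_2)·g_2 from -2*x_2**2 + 2*x_2 - 1 → -1
  leading term 1: no divisor's leading term divides it; move -1 to the remainder.
  normal form = -1.
The normal form is nonzero, so p ∉ I. Since p minus its normal form lies in I, I + (p) = I + (r) where r = -1; decide whether this ideal is the whole ring.
Here r = -1 is a nonzero constant, hence a unit: 1 ∈ I + (p), the Gröbner basis of I + (p) is {1}, and the enlarged system has no common solution — adjoining p is inconsistent.

Adjoining -2*x_1*x_2 - 2*x_1 - 2*x_2**2 + 2 makes the ideal the whole ring: the system is inconsistent.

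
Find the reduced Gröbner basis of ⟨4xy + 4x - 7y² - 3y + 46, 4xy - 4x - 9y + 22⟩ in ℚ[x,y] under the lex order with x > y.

G = {x - ⅞y² + ¾y + 3, y³ - 13/7y² - 36/7y + 68/7}

f_1 = 4xy + 4x - 7y² - 3y + 46, LT = xy.
f_2 = 4xy - 4x - 9y + 22, LT = xy.

S(f_1,f_2): lcm = xy. S = 2x - 7/4y² + 3/2y + 6.
  leading term x: no divisor's leading term divides it; move 2x to the remainder.
  leading term y²: no divisor's leading term divides it; move -7/4y² to the remainder.
  leading term y: no divisor's leading term divides it; move 3/2y to the remainder.
  leading term 1: no divisor's leading term divides it; move 6 to the remainder.
  remainder 2x - 7/4y² + 3/2y + 6 ≠ 0; add g_3 = 2x - 7/4y² + 3/2y + 6 to the basis.

S(f_1,g_3): lcm = xy. S = x + ⅞y³ - 5/2y² - 15/4y + 23/2.
  leading term x: subtract (½)·g_3 from x + ⅞y³ - 5/2y² - 15/4y + 23/2 → ⅞y³ - 13/8y² - 9/2y + 17/2
  leading term y³: no divisor's leading term divides it; move ⅞y³ to the remainder.
  leading term y²: no divisor's leading term divides it; move -13/8y² to the remainder.
  leading term y: no divisor's leading term divides it; move -9/2y to the remainder.
  leading term 1: no divisor's leading term divides it; move 17/2 to the remainder.
  remainder ⅞y³ - 13/8y² - 9/2y + 17/2 ≠ 0; add g_4 = ⅞y³ - 13/8y² - 9/2y + 17/2 to the basis.

S(f_2,g_3): lcm = xy. S = -x + ⅞y³ - ¾y² - 21/4y + 11/2.
  leading term x: subtract (-½)·g_3 from -x + ⅞y³ - ¾y² - 21/4y + 11/2 → ⅞y³ - 13/8y² - 9/2y + 17/2
  leading term y³: subtract (1)·g_4 from ⅞y³ - 13/8y² - 9/2y + 17/2 → 0
  remainder 0.

S(f_1,g_4): lcm = xy³. S = 20/7xy² + 36/7xy - 68/7x - 7/4y⁴ - ¾y³ + 23/2y².
  leading term xy²: subtract (5/7y)·f_1 from 20/7xy² + 36/7xy - 68/7x - 7/4y⁴ - ¾y³ + 23/2y² → 16/7xy - 68/7x - 7/4y⁴ + 17/4y³ + 191/14y² - 230/7y
  leading term xy: subtract (4/7)·f_1 from 16/7xy - 68/7x - 7/4y⁴ + 17/4y³ + 191/14y² - 230/7y → -12x - 7/4y⁴ + 17/4y³ + 247/14y² - 218/7y - 184/7
  leading term x: subtract (-6)·g_3 from -12x - 7/4y⁴ + 17/4y³ + 247/14y² - 218/7y - 184/7 → -7/4y⁴ + 17/4y³ + 50/7y² - 155/7y + 68/7
  leading term y⁴: subtract (-2y)·g_4 from -7/4y⁴ + 17/4y³ + 50/7y² - 155/7y + 68/7 → y³ - 13/7y² - 36/7y + 68/7
  leading term y³: subtract (8/7)·g_4 from y³ - 13/7y² - 36/7y + 68/7 → 0
  remainder 0.

S(f_2,g_4): lcm = xy³. S = 6/7xy² + 36/7xy - 68/7x - 9/4y³ + 11/2y².
  leading term xy²: subtract (3/14y)·f_1 from 6/7xy² + 36/7xy - 68/7x - 9/4y³ + 11/2y² → 30/7xy - 68/7x - ¾y³ + 43/7y² - 69/7y
  leading term xy: subtract (15/14)·f_1 from 30/7xy - 68/7x - ¾y³ + 43/7y² - 69/7y → -14x - ¾y³ + 191/14y² - 93/14y - 345/7
  leading term x: subtract (-7)·g_3 from -14x - ¾y³ + 191/14y² - 93/14y - 345/7 → -¾y³ + 39/28y² + 27/7y - 51/7
  leading term y³: subtract (-6/7)·g_4 from -¾y³ + 39/28y² + 27/7y - 51/7 → 0
  remainder 0.

S(g_3,g_4): leading monomials are coprime, so the S-polynomial reduces to 0 (Buchberger's first criterion).
Every S-polynomial of the final basis reduces to 0, so we have a Gröbner basis.
Inter-reduce: drop elements whose leading term is divisible by another's, tail-reduce, and make monic.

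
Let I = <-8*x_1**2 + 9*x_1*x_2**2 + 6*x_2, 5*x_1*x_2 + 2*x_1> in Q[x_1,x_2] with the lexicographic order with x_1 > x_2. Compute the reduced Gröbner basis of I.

f_1 = -8*x_1**2 + 9*x_1*x_2**2 + 6*x_2, LT = x_1**2.
f_2 = 5*x_1*x_2 + 2*x_1, LT = x_1*x_2.

S(f_1,f_2): lcm = x_1**2*x_2. S = -2/5*x_1**2 - 9/8*x_1*x_2**3 - 3/4*x_2**2.
  reduce S modulo (f_1, f_2):
  remainder -3/4*x_2**2 - 3/10*x_2 ≠ 0; add g_3 = -3/4*x_2**2 - 3/10*x_2 to the basis.

The other S-polynomials (S(f_1,g_3), S(f_2,g_3)) all reduce to 0 modulo the current basis, so we have a Gröbner basis.

G = {x_1**2 - 9/50*x_1 - 3/4*x_2, x_1*x_2 + 2/5*x_1, x_2**2 + 2/5*x_2}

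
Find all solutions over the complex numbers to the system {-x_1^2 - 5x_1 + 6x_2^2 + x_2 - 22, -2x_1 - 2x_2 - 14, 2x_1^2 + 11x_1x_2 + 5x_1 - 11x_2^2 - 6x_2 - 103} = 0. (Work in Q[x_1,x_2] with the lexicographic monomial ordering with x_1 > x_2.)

Compute a lex Gröbner basis by Buchberger's algorithm.
f_1 = -x_1^2 - 5x_1 + 6x_2^2 + x_2 - 22, LT = x_1^2.
f_2 = -2x_1 - 2x_2 - 14, LT = x_1.
f_3 = 2x_1^2 + 11x_1x_2 + 5x_1 - 11x_2^2 - 6x_2 - 103, LT = x_1^2.

S(f_1,f_2): lcm = x_1^2. S = -x_1x_2 - 2x_1 - 6x_2^2 - x_2 + 22.
  reduce S modulo (f_1, f_2, f_3):
  remainder -5x_2^2 + 8x_2 + 36 ≠ 0; add h_4 = -5x_2^2 + 8x_2 + 36 to the basis.

S(f_1,f_3): lcm = x_1^2. S = -11/2x_1x_2 + 5/2x_1 - 1/2x_2^2 + 2x_2 + 147/2.
  reduce S modulo (f_1, f_2, f_3, h_4):
  remainder 46x_2 + 92 ≠ 0; add h_5 = 46x_2 + 92 to the basis.

The other S-polynomials (S(f_2,f_3), S(f_1,h_4), S(f_2,h_4), S(f_3,h_4), S(f_1,h_5), S(f_2,h_5), S(f_3,h_5), S(h_4,h_5)) all reduce to 0 modulo the current basis, so we have a Gröbner basis.
Inter-reduce: drop elements whose leading term is divisible by another's, tail-reduce, and make monic.
Reduced Gröbner basis: {x_1 + 5, x_2 + 2}.

Elimination: the polynomial x_2 + 2 lies in the elimination ideal for x_2, so x_2 ∈ {-2}. For each such x_2, the remaining basis elements (now univariate) give the rest of the solution.
  x_2 = -2: the earlier basis element becomes x_1 + 5 = 0, giving x_1 = -5 — point (-5, -2).

{(-5, -2)}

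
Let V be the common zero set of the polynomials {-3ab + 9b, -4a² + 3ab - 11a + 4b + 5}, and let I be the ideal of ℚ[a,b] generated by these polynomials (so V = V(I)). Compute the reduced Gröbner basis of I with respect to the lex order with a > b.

This is the nonlinear analogue of row-reducing a linear system.

f_1 = -3ab + 9b, LT = ab.
f_2 = -4a² + 3ab - 11a + 4b + 5, LT = a².

S(f_1,f_2): lcm = a²b. S = ¾ab² - 23/4ab + b² + 5/4b.
  leading term ab²: subtract (-¼b)·f_1 from ¾ab² - 23/4ab + b² + 5/4b → -23/4ab + 13/4b² + 5/4b
  leading term ab: subtract (23/12)·f_1 from -23/4ab + 13/4b² + 5/4b → 13/4b² - 16b
  leading term b²: no divisor's leading term divides it; move 13/4b² to the remainder.
  leading term b: no divisor's leading term divides it; move -16b to the remainder.
  remainder 13/4b² - 16b ≠ 0; add g_3 = 13/4b² - 16b to the basis.

The other S-polynomials (S(f_1,g_3), S(f_2,g_3)) all reduce to 0 modulo the current basis, so we have a Gröbner basis.

G = {a² + 11/4a - 13/4b - 5/4, ab - 3b, b² - 64/13b}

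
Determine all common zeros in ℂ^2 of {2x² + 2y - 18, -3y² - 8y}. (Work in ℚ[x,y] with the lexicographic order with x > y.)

{(-sqrt(105)/3, -8/3), (sqrt(105)/3, -8/3), (-3, 0), (3, 0)}

Compute a lex Gröbner basis by Buchberger's algorithm.
f_1 = 2x² + 2y - 18, LT = x².
f_2 = -3y² - 8y, LT = y².

The S-polynomials (S(f_1,f_2)) all reduce to 0 modulo the current basis, so we have a Gröbner basis.
Inter-reduce: drop elements whose leading term is divisible by another's, tail-reduce, and make monic.
Reduced Gröbner basis: {x² + y - 9, y² + 8/3y}.

From the last basis element, y² + 8/3y = 0, so y takes values in {-8/3, 0}. Each choice, substituted upward through the basis, yields the corresponding point(s) of the solution set.
  y = -8/3: the earlier basis element becomes x² - 35/3 = 0, giving x = -sqrt(105)/3, sqrt(105)/3 — points (-sqrt(105)/3, -8/3), (sqrt(105)/3, -8/3).
  y = 0: the earlier basis element becomes x² - 9 = 0, giving x = -3, 3 — points (-3, 0), (3, 0).
This is the nonlinear analogue of row-reducing a linear system.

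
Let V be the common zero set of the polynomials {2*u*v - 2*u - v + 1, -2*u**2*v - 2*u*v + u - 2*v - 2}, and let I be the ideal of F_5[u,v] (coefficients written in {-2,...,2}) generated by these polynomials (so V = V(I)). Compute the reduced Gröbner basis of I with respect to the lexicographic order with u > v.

G = {u**2 - 2*u - 2*v - 1, u*v - u + 2*v - 2, v**2 - 2*v + 1}

f_1 = 2*u*v - 2*u - v + 1, LT = u*v.
f_2 = -2*u**2*v - 2*u*v + u - 2*v - 2, LT = u**2*v.

S(f_1,f_2): lcm = u**2*v. S = -u**2 + u*v + u - v - 1.
  leading term u**2: no divisor's leading term divides it; move -u**2 to the remainder.
  leading term u*v: subtract (-2)·f_1 from u*v + u - v - 1 → 2*u + 2*v + 1
  leading term u: no divisor's leading term divides it; move 2*u to the remainder.
  leading term v: no divisor's leading term divides it; move 2*v to the remainder.
  leading term 1: no divisor's leading term divides it; move 1 to the remainder.
  remainder -u**2 + 2*u + 2*v + 1 ≠ 0; add g_3 = -u**2 + 2*u + 2*v + 1 to the basis.

S(f_1,g_3): lcm = u**2*v. S = -u**2 - u*v - 2*u + 2*v**2 + v.
  leading term u**2: subtract (1)·g_3 from -u**2 - u*v - 2*u + 2*v**2 + v → -u*v + u + 2*v**2 - v - 1
  leading term u*v: subtract (2)·f_1 from -u*v + u + 2*v**2 - v - 1 → 2*v**2 + v + 2
  leading term v**2: no divisor's leading term divides it; move 2*v**2 to the remainder.
  leading term v: no divisor's leading term divides it; move v to the remainder.
  leading term 1: no divisor's leading term divides it; move 2 to the remainder.
  remainder 2*v**2 + v + 2 ≠ 0; add g_4 = 2*v**2 + v + 2 to the basis.

The other S-polynomials (S(f_2,g_3), S(f_1,g_4), S(f_2,g_4), S(g_3,g_4)) all reduce to 0 modulo the current basis, so we have a Gröbner basis.
Inter-reduce: drop elements whose leading term is divisible by another's, tail-reduce, and make monic.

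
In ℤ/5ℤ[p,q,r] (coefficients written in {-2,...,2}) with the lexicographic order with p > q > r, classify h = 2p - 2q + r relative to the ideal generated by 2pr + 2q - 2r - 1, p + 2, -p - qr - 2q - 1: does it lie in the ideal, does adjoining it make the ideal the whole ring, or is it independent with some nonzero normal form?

2p - 2q + r lies in I (it reduces to 0).

First compute the reduced Gröbner basis of I by Buchberger's algorithm.
f_1 = 2pr + 2q - 2r - 1, LT = pr.
f_2 = p + 2, LT = p.
f_3 = -p - qr - 2q - 1, LT = p.

S(f_1,f_2): lcm = pr. S = q + 2r + 2.
  leading term q: no divisor's leading term divides it; move q to the remainder.
  leading term r: no divisor's leading term divides it; move 2r to the remainder.
  leading term 1: no divisor's leading term divides it; move 2 to the remainder.
  remainder q + 2r + 2 ≠ 0; add k_4 = q + 2r + 2 to the basis.

S(f_1,f_3): lcm = pr. S = -qr² - 2qr + q - 2r + 2.
  leading term qr²: subtract (-r²)·k_4 from -qr² - 2qr + q - 2r + 2 → -2qr + q + 2r³ + 2r² - 2r + 2
  leading term qr: subtract (-2r)·k_4 from -2qr + q + 2r³ + 2r² - 2r + 2 → q + 2r³ + r² + 2r + 2
  leading term q: subtract (1)·k_4 from q + 2r³ + r² + 2r + 2 → 2r³ + r²
  leading term r³: no divisor's leading term divides it; move 2r³ to the remainder.
  leading term r²: no divisor's leading term divides it; move r² to the remainder.
  remainder 2r³ + r² ≠ 0; add k_5 = 2r³ + r² to the basis.

S(f_2,f_3): lcm = p. S = -qr - 2q + 1.
  leading term qr: subtract (-r)·k_4 from -qr - 2q + 1 → -2q + 2r² + 2r + 1
  leading term q: subtract (-2)·k_4 from -2q + 2r² + 2r + 1 → 2r² + r
  leading term r²: no divisor's leading term divides it; move 2r² to the remainder.
  leading term r: no divisor's leading term divides it; move r to the remainder.
  remainder 2r² + r ≠ 0; add k_6 = 2r² + r to the basis.

The other S-polynomials (S(f_1,k_4), S(f_2,k_4), S(f_3,k_4), S(f_1,k_5), S(f_2,k_5), S(f_3,k_5), S(k_4,k_5), S(f_1,k_6), S(f_2,k_6), S(f_3,k_6), S(k_4,k_6), S(k_5,k_6)) all reduce to 0 modulo the current basis, so we have a Gröbner basis.
Inter-reduce: drop elements whose leading term is divisible by another's, tail-reduce, and make monic.
Reduced Gröbner basis: {p + 2, q + 2r + 2, r² - 2r}.
Label its elements g_1 = p + 2, g_2 = q + 2r + 2, g_3 = r² - 2r.

Reduce h = 2p - 2q + r modulo G:
  leading term p: subtract (2)·g_1 from 2p - 2q + r → -2q + r + 1
  leading term q: subtract (-2)·g_2 from -2q + r + 1 → 0
  normal form = 0.
Since the normal form is 0, h ∈ I.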